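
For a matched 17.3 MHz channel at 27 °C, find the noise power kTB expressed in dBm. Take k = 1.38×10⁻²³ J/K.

−101.4 dBm

T = 27 °C + 273.15 = 300.15 K
P_n = kTB = 1.38×10⁻²³ × 300.15 × 1.73×10⁷ = 7.17×10⁻¹⁴ W
In dBm: 10 log₁₀(7.17×10⁻¹⁴ / 10⁻³) = −101.4 dBm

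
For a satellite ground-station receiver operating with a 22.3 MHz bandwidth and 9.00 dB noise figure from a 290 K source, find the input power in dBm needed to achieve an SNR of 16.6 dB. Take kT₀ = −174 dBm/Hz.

Sensitivity = −174 + 10 log₁₀(B) + NF + SNR_min
= −174 + 73.48 + 9.00 + 16.6
= −74.92 dBm → −74.9 dBm

−74.9 dBm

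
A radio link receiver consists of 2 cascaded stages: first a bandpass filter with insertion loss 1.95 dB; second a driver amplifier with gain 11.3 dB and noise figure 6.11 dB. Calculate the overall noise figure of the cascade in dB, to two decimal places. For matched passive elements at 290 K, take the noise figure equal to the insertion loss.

8.06 dB

Convert to linear (a loss of L dB is a gain of −L dB): F_i = 10^(NF_i/10), G_i = 10^(G_i,dB/10)
  Stage 1: F_1 = 10^(1.95/10) = 1.567, G_1 = 10^(−1.95/10) = 0.6383
  Stage 2: F_2 = 10^(6.11/10) = 4.083, G_2 = 10^(11.3/10) = 13.49
Friis cascade:
  F = 1.567 + (4.083 − 1)/0.6383 = 6.397
NF = 10 log₁₀(6.397) = 8.06 dB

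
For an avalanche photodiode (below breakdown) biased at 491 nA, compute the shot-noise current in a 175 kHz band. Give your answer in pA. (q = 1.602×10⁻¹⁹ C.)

I_n = √(2qI·B)
2qI·B = 2 × 1.602×10⁻¹⁹ × 4.91×10⁻⁷ × 1.75×10⁵ = 2.75×10⁻²⁰ A²
I_n = √(2.75×10⁻²⁰) = 1.66×10⁻¹⁰ A = 166 pA

166 pA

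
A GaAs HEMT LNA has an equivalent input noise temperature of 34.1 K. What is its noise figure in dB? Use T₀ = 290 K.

F = 1 + T_e/T₀ = 1 + 34.1/290 = 1.11759
NF = 10 log₁₀(1.11759) = 0.483 dB

0.483 dB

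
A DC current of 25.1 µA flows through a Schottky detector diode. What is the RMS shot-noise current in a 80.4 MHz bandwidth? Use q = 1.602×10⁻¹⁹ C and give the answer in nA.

I_n = √(2qI·B)
2qI·B = 2 × 1.602×10⁻¹⁹ × 2.51×10⁻⁵ × 8.04×10⁷ = 6.47×10⁻¹⁶ A²
I_n = √(6.47×10⁻¹⁶) = 2.54×10⁻⁸ A = 25.4 nA

25.4 nA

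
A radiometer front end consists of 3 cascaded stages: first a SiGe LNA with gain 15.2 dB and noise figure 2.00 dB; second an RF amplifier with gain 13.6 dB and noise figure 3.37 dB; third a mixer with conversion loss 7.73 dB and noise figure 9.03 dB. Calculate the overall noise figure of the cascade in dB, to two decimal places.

Convert to linear (a loss of L dB is a gain of −L dB): F_i = 10^(NF_i/10), G_i = 10^(G_i,dB/10)
  Stage 1: F_1 = 10^(2.00/10) = 1.585, G_1 = 10^(15.2/10) = 33.11
  Stage 2: F_2 = 10^(3.37/10) = 2.173, G_2 = 10^(13.6/10) = 22.91
  Stage 3: F_3 = 10^(9.03/10) = 7.998, G_3 = 10^(−7.73/10) = 0.1687
Friis cascade:
  F = 1.585 + (2.173 − 1)/33.11 + (7.998 − 1)/758.6 = 1.630
NF = 10 log₁₀(1.630) = 2.12 dB

2.12 dB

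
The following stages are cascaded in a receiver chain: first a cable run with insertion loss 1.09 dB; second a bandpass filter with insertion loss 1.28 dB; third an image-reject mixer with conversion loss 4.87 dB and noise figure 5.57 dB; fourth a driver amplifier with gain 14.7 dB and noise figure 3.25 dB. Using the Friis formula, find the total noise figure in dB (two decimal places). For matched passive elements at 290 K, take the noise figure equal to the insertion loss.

10.84 dB

Convert to linear (a loss of L dB is a gain of −L dB): F_i = 10^(NF_i/10), G_i = 10^(G_i,dB/10)
  Stage 1: F_1 = 10^(1.09/10) = 1.285, G_1 = 10^(−1.09/10) = 0.7780
  Stage 2: F_2 = 10^(1.28/10) = 1.343, G_2 = 10^(−1.28/10) = 0.7447
  Stage 3: F_3 = 10^(5.57/10) = 3.606, G_3 = 10^(−4.87/10) = 0.3258
  Stage 4: F_4 = 10^(3.25/10) = 2.113, G_4 = 10^(14.7/10) = 29.51
Friis cascade:
  F = 1.285 + (1.343 − 1)/0.7780 + (3.606 − 1)/0.5794 + (2.113 − 1)/0.1888 = 12.12
NF = 10 log₁₀(12.12) = 10.84 dB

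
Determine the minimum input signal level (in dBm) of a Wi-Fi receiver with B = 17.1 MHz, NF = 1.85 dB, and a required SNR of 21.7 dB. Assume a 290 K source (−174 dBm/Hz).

−78.1 dBm

Sensitivity = −174 + 10 log₁₀(B) + NF + SNR_min
= −174 + 72.33 + 1.85 + 21.7
= −78.12 dBm → −78.1 dBm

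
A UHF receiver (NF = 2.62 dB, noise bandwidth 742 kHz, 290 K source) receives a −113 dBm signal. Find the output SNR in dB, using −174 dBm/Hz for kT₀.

−0.3 dB

Noise floor: N = −174 + 10 log₁₀(B) + NF
10 log₁₀(7.42×10⁵) = 58.7 dB
N = −174 + 58.7 + 2.62 = −112.68 dBm
SNR = P_sig − N = −113 − (−112.68) = −0.32 dB → −0.3 dB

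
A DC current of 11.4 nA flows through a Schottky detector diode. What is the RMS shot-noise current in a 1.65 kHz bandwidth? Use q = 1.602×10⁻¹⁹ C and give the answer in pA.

2.45 pA

I_n = √(2qI·B)
2qI·B = 2 × 1.602×10⁻¹⁹ × 1.14×10⁻⁸ × 1.65×10³ = 6.03×10⁻²⁴ A²
I_n = √(6.03×10⁻²⁴) = 2.45×10⁻¹² A = 2.45 pA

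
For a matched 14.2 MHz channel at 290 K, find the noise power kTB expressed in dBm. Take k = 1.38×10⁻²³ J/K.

P_n = kTB = 1.38×10⁻²³ × 290 × 1.42×10⁷ = 5.68×10⁻¹⁴ W
In dBm: 10 log₁₀(5.68×10⁻¹⁴ / 10⁻³) = −102.5 dBm

−102.5 dBm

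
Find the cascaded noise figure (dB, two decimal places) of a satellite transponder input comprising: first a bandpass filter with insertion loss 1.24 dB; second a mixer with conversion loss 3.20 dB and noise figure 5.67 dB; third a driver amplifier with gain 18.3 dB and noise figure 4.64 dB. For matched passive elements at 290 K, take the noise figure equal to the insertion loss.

10.09 dB

Convert to linear (a loss of L dB is a gain of −L dB): F_i = 10^(NF_i/10), G_i = 10^(G_i,dB/10)
  Stage 1: F_1 = 10^(1.24/10) = 1.330, G_1 = 10^(−1.24/10) = 0.7516
  Stage 2: F_2 = 10^(5.67/10) = 3.690, G_2 = 10^(−3.20/10) = 0.4786
  Stage 3: F_3 = 10^(4.64/10) = 2.911, G_3 = 10^(18.3/10) = 67.61
Friis cascade:
  F = 1.330 + (3.690 − 1)/0.7516 + (2.911 − 1)/0.3597 = 10.22
NF = 10 log₁₀(10.22) = 10.09 dB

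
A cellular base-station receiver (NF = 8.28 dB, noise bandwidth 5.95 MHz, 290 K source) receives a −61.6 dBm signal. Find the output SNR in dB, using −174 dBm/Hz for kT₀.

36.4 dB

Noise floor: N = −174 + 10 log₁₀(B) + NF
10 log₁₀(5.95×10⁶) = 67.75 dB
N = −174 + 67.75 + 8.28 = −97.97 dBm
SNR = P_sig − N = −61.6 − (−97.97) = 36.37 dB → 36.4 dB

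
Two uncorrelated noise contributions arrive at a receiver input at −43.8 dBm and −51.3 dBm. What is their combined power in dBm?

−43.1 dBm

Convert to linear, add, convert back:
P₁ = 4.17×10⁻⁸ W, P₂ = 7.41×10⁻⁹ W
P_tot = 4.91×10⁻⁸ W → 10 log₁₀(P_tot / 10⁻³) = −43.1 dBm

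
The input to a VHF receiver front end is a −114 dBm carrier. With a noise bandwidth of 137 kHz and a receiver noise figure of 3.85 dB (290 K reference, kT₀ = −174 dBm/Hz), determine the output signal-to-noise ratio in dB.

4.8 dB

Noise floor: N = −174 + 10 log₁₀(B) + NF
10 log₁₀(1.37×10⁵) = 51.37 dB
N = −174 + 51.37 + 3.85 = −118.78 dBm
SNR = P_sig − N = −114 − (−118.78) = 4.78 dB → 4.8 dB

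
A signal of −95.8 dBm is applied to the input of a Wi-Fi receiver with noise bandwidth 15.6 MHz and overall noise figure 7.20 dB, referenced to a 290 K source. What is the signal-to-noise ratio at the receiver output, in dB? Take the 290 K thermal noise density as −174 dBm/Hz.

Noise floor: N = −174 + 10 log₁₀(B) + NF
10 log₁₀(1.56×10⁷) = 71.93 dB
N = −174 + 71.93 + 7.20 = −94.87 dBm
SNR = P_sig − N = −95.8 − (−94.87) = −0.93 dB → −0.9 dB

−0.9 dB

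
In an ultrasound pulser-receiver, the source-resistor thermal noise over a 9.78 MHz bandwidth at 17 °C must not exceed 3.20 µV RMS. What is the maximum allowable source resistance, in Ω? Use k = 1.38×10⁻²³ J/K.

T = 17 °C + 273.15 = 290.15 K
Johnson–Nyquist: V_n = √(4kTRB) ⇒ R = V_n² / (4kTB)
4kTB = 4 × 1.38×10⁻²³ × 290.15 × 9.78×10⁶ = 1.57×10⁻¹³
R = (3.20×10⁻⁶)² / 1.57×10⁻¹³ = 6.54×10¹ Ω = 65.4 Ω

65.4 Ω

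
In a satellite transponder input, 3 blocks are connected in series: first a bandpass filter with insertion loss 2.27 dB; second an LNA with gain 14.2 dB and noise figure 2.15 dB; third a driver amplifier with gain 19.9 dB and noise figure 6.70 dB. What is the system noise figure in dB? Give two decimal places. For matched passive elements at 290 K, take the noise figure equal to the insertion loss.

4.78 dB

Convert to linear (a loss of L dB is a gain of −L dB): F_i = 10^(NF_i/10), G_i = 10^(G_i,dB/10)
  Stage 1: F_1 = 10^(2.27/10) = 1.687, G_1 = 10^(−2.27/10) = 0.5929
  Stage 2: F_2 = 10^(2.15/10) = 1.641, G_2 = 10^(14.2/10) = 26.30
  Stage 3: F_3 = 10^(6.70/10) = 4.677, G_3 = 10^(19.9/10) = 97.72
Friis cascade:
  F = 1.687 + (1.641 − 1)/0.5929 + (4.677 − 1)/15.60 = 3.003
NF = 10 log₁₀(3.003) = 4.78 dB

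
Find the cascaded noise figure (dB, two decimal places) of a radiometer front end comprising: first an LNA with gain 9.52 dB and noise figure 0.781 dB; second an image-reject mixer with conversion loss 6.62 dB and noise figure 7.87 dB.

Convert to linear (a loss of L dB is a gain of −L dB): F_i = 10^(NF_i/10), G_i = 10^(G_i,dB/10)
  Stage 1: F_1 = 10^(0.781/10) = 1.197, G_1 = 10^(9.52/10) = 8.954
  Stage 2: F_2 = 10^(7.87/10) = 6.124, G_2 = 10^(−6.62/10) = 0.2178
Friis cascade:
  F = 1.197 + (6.124 − 1)/8.954 = 1.769
NF = 10 log₁₀(1.769) = 2.48 dB

2.48 dB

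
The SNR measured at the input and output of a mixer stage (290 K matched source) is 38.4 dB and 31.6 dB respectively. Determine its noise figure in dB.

NF (dB) = SNR_in(dB) − SNR_out(dB) when the source is at T₀
NF = 38.4 − 31.6 = 6.8 dB

6.8 dB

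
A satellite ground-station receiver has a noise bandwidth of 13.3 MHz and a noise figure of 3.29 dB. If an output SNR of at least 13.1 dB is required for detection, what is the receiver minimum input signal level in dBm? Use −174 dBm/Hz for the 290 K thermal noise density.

−86.4 dBm

Sensitivity = −174 + 10 log₁₀(B) + NF + SNR_min
= −174 + 71.24 + 3.29 + 13.1
= −86.37 dBm → −86.4 dBm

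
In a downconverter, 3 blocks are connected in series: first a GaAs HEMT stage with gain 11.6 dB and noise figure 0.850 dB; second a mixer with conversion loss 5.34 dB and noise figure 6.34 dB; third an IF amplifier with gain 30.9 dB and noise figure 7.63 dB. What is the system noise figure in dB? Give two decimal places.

4.11 dB

Convert to linear (a loss of L dB is a gain of −L dB): F_i = 10^(NF_i/10), G_i = 10^(G_i,dB/10)
  Stage 1: F_1 = 10^(0.850/10) = 1.216, G_1 = 10^(11.6/10) = 14.45
  Stage 2: F_2 = 10^(6.34/10) = 4.305, G_2 = 10^(−5.34/10) = 0.2924
  Stage 3: F_3 = 10^(7.63/10) = 5.794, G_3 = 10^(30.9/10) = 1230
Friis cascade:
  F = 1.216 + (4.305 − 1)/14.45 + (5.794 − 1)/4.227 = 2.579
NF = 10 log₁₀(2.579) = 4.11 dB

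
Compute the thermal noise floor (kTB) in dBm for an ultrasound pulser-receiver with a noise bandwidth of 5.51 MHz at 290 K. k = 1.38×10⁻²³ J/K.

P_n = kTB = 1.38×10⁻²³ × 290 × 5.51×10⁶ = 2.21×10⁻¹⁴ W
In dBm: 10 log₁₀(2.21×10⁻¹⁴ / 10⁻³) = −106.6 dBm

−106.6 dBm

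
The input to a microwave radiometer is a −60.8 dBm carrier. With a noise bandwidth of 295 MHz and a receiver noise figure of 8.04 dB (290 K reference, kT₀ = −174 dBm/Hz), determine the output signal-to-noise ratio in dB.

Noise floor: N = −174 + 10 log₁₀(B) + NF
10 log₁₀(2.95×10⁸) = 84.7 dB
N = −174 + 84.7 + 8.04 = −81.26 dBm
SNR = P_sig − N = −60.8 − (−81.26) = 20.46 dB → 20.5 dB

20.5 dB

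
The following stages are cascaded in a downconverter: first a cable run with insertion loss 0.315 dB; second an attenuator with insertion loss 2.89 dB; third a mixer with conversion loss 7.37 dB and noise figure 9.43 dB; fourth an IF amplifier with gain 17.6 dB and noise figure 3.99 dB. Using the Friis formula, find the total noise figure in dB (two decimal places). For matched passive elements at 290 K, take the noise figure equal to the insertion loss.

Convert to linear (a loss of L dB is a gain of −L dB): F_i = 10^(NF_i/10), G_i = 10^(G_i,dB/10)
  Stage 1: F_1 = 10^(0.315/10) = 1.075, G_1 = 10^(−0.315/10) = 0.9300
  Stage 2: F_2 = 10^(2.89/10) = 1.945, G_2 = 10^(−2.89/10) = 0.5140
  Stage 3: F_3 = 10^(9.43/10) = 8.770, G_3 = 10^(−7.37/10) = 0.1832
  Stage 4: F_4 = 10^(3.99/10) = 2.506, G_4 = 10^(17.6/10) = 57.54
Friis cascade:
  F = 1.075 + (1.945 − 1)/0.9300 + (8.770 − 1)/0.4781 + (2.506 − 1)/0.08760 = 35.54
NF = 10 log₁₀(35.54) = 15.51 dB

15.51 dB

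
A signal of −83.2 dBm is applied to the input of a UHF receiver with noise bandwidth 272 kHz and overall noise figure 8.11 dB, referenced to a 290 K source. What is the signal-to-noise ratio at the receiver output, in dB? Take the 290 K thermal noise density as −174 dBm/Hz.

Noise floor: N = −174 + 10 log₁₀(B) + NF
10 log₁₀(2.72×10⁵) = 54.35 dB
N = −174 + 54.35 + 8.11 = −111.54 dBm
SNR = P_sig − N = −83.2 − (−111.54) = 28.34 dB → 28.3 dB

28.3 dB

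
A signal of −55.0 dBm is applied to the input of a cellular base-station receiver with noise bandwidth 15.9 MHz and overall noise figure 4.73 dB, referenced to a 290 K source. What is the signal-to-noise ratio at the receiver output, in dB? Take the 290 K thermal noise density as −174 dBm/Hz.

42.3 dB

Noise floor: N = −174 + 10 log₁₀(B) + NF
10 log₁₀(1.59×10⁷) = 72.01 dB
N = −174 + 72.01 + 4.73 = −97.26 dBm
SNR = P_sig − N = −55.0 − (−97.26) = 42.26 dB → 42.3 dB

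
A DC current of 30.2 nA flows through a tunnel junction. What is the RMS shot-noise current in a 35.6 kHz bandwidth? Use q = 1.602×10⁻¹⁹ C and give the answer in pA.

I_n = √(2qI·B)
2qI·B = 2 × 1.602×10⁻¹⁹ × 3.02×10⁻⁸ × 3.56×10⁴ = 3.44×10⁻²² A²
I_n = √(3.44×10⁻²²) = 1.86×10⁻¹¹ A = 18.6 pA

18.6 pA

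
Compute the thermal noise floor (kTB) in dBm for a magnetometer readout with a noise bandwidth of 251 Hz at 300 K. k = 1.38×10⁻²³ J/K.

−149.8 dBm

P_n = kTB = 1.38×10⁻²³ × 300 × 2.51×10² = 1.04×10⁻¹⁸ W
In dBm: 10 log₁₀(1.04×10⁻¹⁸ / 10⁻³) = −149.8 dBm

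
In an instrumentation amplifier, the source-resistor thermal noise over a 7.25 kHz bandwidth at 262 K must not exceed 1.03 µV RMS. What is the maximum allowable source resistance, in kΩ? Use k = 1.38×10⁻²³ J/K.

10.1 kΩ

Johnson–Nyquist: V_n = √(4kTRB) ⇒ R = V_n² / (4kTB)
4kTB = 4 × 1.38×10⁻²³ × 262 × 7.25×10³ = 1.05×10⁻¹⁶
R = (1.03×10⁻⁶)² / 1.05×10⁻¹⁶ = 1.01×10⁴ Ω = 10.1 kΩ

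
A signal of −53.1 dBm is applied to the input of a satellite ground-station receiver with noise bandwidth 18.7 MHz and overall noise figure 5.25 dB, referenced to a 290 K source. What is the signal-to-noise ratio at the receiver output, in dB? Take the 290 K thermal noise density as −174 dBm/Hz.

Noise floor: N = −174 + 10 log₁₀(B) + NF
10 log₁₀(1.87×10⁷) = 72.72 dB
N = −174 + 72.72 + 5.25 = −96.03 dBm
SNR = P_sig − N = −53.1 − (−96.03) = 42.93 dB → 42.9 dB

42.9 dB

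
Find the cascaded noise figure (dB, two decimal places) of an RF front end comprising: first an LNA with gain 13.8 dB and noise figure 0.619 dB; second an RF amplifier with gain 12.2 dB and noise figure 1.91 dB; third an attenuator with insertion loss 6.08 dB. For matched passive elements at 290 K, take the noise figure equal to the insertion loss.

0.73 dB

Convert to linear (a loss of L dB is a gain of −L dB): F_i = 10^(NF_i/10), G_i = 10^(G_i,dB/10)
  Stage 1: F_1 = 10^(0.619/10) = 1.153, G_1 = 10^(13.8/10) = 23.99
  Stage 2: F_2 = 10^(1.91/10) = 1.552, G_2 = 10^(12.2/10) = 16.60
  Stage 3: F_3 = 10^(6.08/10) = 4.055, G_3 = 10^(−6.08/10) = 0.2466
Friis cascade:
  F = 1.153 + (1.552 − 1)/23.99 + (4.055 − 1)/398.1 = 1.184
NF = 10 log₁₀(1.184) = 0.73 dB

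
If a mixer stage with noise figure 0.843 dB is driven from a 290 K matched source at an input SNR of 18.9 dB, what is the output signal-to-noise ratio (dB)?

18.057 dB

By definition F = SNR_in/SNR_out, so in dB: SNR_out = SNR_in − NF
SNR_out = 18.9 − 0.843 = 18.057 dB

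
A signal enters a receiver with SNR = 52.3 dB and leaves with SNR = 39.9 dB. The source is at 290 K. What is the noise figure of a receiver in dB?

NF (dB) = SNR_in(dB) − SNR_out(dB) when the source is at T₀
NF = 52.3 − 39.9 = 12.4 dB

12.4 dB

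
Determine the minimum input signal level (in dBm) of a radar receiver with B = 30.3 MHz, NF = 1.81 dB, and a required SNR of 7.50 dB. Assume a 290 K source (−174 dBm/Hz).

Sensitivity = −174 + 10 log₁₀(B) + NF + SNR_min
= −174 + 74.81 + 1.81 + 7.50
= −89.88 dBm → −89.9 dBm

−89.9 dBm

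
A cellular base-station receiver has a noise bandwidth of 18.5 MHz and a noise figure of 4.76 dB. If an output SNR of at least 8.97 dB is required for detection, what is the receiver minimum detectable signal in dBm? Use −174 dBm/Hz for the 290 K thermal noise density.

Sensitivity = −174 + 10 log₁₀(B) + NF + SNR_min
= −174 + 72.67 + 4.76 + 8.97
= −87.60 dBm → −87.6 dBm

−87.6 dBm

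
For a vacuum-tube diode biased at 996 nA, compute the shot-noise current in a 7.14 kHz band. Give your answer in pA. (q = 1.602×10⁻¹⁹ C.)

47.7 pA

I_n = √(2qI·B)
2qI·B = 2 × 1.602×10⁻¹⁹ × 9.96×10⁻⁷ × 7.14×10³ = 2.28×10⁻²¹ A²
I_n = √(2.28×10⁻²¹) = 4.77×10⁻¹¹ A = 47.7 pA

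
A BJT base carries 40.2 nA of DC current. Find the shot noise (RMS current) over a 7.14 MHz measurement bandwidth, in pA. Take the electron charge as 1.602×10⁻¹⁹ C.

303 pA

I_n = √(2qI·B)
2qI·B = 2 × 1.602×10⁻¹⁹ × 4.02×10⁻⁸ × 7.14×10⁶ = 9.20×10⁻²⁰ A²
I_n = √(9.20×10⁻²⁰) = 3.03×10⁻¹⁰ A = 303 pA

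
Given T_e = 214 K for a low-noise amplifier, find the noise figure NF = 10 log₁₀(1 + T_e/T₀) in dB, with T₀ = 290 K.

2.40 dB

F = 1 + T_e/T₀ = 1 + 214/290 = 1.73793
NF = 10 log₁₀(1.73793) = 2.40 dB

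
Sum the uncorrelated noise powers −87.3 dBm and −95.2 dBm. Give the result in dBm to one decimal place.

Convert to linear, add, convert back:
P₁ = 1.86×10⁻¹² W, P₂ = 3.02×10⁻¹³ W
P_tot = 2.16×10⁻¹² W → 10 log₁₀(P_tot / 10⁻³) = −86.6 dBm

−86.6 dBm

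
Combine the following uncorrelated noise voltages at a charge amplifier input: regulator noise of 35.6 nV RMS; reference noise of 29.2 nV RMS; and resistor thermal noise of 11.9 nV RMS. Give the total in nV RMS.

Uncorrelated sources add in power (mean-square): V_tot = √(ΣV_i²)
V_tot = √[(3.56×10⁻⁸)² + (2.92×10⁻⁸)² + (1.19×10⁻⁸)²] = 4.76×10⁻⁸ V = 47.6 nV

47.6 nV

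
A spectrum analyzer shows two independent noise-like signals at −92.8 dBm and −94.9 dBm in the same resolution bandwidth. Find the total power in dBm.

Convert to linear, add, convert back:
P₁ = 5.25×10⁻¹³ W, P₂ = 3.24×10⁻¹³ W
P_tot = 8.48×10⁻¹³ W → 10 log₁₀(P_tot / 10⁻³) = −90.7 dBm

−90.7 dBm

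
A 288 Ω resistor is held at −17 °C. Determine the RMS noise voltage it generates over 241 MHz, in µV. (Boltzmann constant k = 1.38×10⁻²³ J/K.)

31.3 µV

T = −17 °C + 273.15 = 256.15 K
V_n = √(4kTRB)
4kTRB = 4 × 1.38×10⁻²³ × 256.15 × 2.88×10² × 2.41×10⁸ = 9.81×10⁻¹⁰ V²
V_n = √(9.81×10⁻¹⁰) = 3.13×10⁻⁵ V = 31.3 µV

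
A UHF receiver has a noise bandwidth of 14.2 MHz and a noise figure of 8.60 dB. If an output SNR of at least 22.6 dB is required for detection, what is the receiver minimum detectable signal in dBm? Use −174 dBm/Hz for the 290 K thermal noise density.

−71.3 dBm

Sensitivity = −174 + 10 log₁₀(B) + NF + SNR_min
= −174 + 71.52 + 8.60 + 22.6
= −71.28 dBm → −71.3 dBm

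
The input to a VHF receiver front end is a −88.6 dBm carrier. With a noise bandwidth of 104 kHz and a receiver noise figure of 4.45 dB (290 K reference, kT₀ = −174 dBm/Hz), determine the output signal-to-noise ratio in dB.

Noise floor: N = −174 + 10 log₁₀(B) + NF
10 log₁₀(1.04×10⁵) = 50.17 dB
N = −174 + 50.17 + 4.45 = −119.38 dBm
SNR = P_sig − N = −88.6 − (−119.38) = 30.78 dB → 30.8 dB

30.8 dB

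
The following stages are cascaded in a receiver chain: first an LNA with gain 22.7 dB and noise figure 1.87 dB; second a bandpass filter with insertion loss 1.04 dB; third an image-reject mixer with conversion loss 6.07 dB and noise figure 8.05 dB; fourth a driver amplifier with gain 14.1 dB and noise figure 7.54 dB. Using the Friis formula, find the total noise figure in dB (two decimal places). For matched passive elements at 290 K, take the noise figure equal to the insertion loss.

2.32 dB

Convert to linear (a loss of L dB is a gain of −L dB): F_i = 10^(NF_i/10), G_i = 10^(G_i,dB/10)
  Stage 1: F_1 = 10^(1.87/10) = 1.538, G_1 = 10^(22.7/10) = 186.2
  Stage 2: F_2 = 10^(1.04/10) = 1.271, G_2 = 10^(−1.04/10) = 0.7870
  Stage 3: F_3 = 10^(8.05/10) = 6.383, G_3 = 10^(−6.07/10) = 0.2472
  Stage 4: F_4 = 10^(7.54/10) = 5.675, G_4 = 10^(14.1/10) = 25.70
Friis cascade:
  F = 1.538 + (1.271 − 1)/186.2 + (6.383 − 1)/146.6 + (5.675 − 1)/36.22 = 1.705
NF = 10 log₁₀(1.705) = 2.32 dB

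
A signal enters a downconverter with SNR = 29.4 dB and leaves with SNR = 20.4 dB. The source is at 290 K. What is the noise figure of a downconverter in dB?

9.0 dB

NF (dB) = SNR_in(dB) − SNR_out(dB) when the source is at T₀
NF = 29.4 − 20.4 = 9.0 dB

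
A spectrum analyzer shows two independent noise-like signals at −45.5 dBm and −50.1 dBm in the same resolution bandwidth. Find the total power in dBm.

−44.2 dBm

Convert to linear, add, convert back:
P₁ = 2.82×10⁻⁸ W, P₂ = 9.77×10⁻⁹ W
P_tot = 3.80×10⁻⁸ W → 10 log₁₀(P_tot / 10⁻³) = −44.2 dBm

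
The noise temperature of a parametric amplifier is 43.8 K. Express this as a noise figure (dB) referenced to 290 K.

F = 1 + T_e/T₀ = 1 + 43.8/290 = 1.15103
NF = 10 log₁₀(1.15103) = 0.611 dB

0.611 dB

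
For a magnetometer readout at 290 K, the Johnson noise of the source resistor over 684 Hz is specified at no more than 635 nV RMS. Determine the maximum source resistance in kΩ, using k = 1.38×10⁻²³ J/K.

Johnson–Nyquist: V_n = √(4kTRB) ⇒ R = V_n² / (4kTB)
4kTB = 4 × 1.38×10⁻²³ × 290 × 6.84×10² = 1.09×10⁻¹⁷
R = (6.35×10⁻⁷)² / 1.09×10⁻¹⁷ = 3.68×10⁴ Ω = 36.8 kΩ

36.8 kΩ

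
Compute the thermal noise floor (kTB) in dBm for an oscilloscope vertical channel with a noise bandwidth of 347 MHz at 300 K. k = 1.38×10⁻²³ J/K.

P_n = kTB = 1.38×10⁻²³ × 300 × 3.47×10⁸ = 1.44×10⁻¹² W
In dBm: 10 log₁₀(1.44×10⁻¹² / 10⁻³) = −88.4 dBm

−88.4 dBm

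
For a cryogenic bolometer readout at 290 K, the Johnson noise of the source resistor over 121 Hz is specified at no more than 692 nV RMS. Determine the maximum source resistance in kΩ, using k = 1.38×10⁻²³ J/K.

247 kΩ

Johnson–Nyquist: V_n = √(4kTRB) ⇒ R = V_n² / (4kTB)
4kTB = 4 × 1.38×10⁻²³ × 290 × 1.21×10² = 1.94×10⁻¹⁸
R = (6.92×10⁻⁷)² / 1.94×10⁻¹⁸ = 2.47×10⁵ Ω = 247 kΩ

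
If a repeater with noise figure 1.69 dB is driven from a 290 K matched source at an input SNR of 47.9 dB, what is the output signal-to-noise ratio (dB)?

46.21 dB

By definition F = SNR_in/SNR_out, so in dB: SNR_out = SNR_in − NF
SNR_out = 47.9 − 1.69 = 46.21 dB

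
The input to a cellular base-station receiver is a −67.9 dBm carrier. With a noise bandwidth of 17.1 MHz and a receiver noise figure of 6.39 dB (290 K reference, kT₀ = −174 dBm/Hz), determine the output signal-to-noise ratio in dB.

Noise floor: N = −174 + 10 log₁₀(B) + NF
10 log₁₀(1.71×10⁷) = 72.33 dB
N = −174 + 72.33 + 6.39 = −95.28 dBm
SNR = P_sig − N = −67.9 − (−95.28) = 27.38 dB → 27.4 dB

27.4 dB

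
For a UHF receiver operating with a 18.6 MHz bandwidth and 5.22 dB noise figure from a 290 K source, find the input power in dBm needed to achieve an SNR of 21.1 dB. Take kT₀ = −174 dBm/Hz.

−75.0 dBm

Sensitivity = −174 + 10 log₁₀(B) + NF + SNR_min
= −174 + 72.7 + 5.22 + 21.1
= −74.98 dBm → −75.0 dBm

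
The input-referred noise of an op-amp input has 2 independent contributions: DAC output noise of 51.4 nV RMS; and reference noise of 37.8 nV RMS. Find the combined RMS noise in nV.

Uncorrelated sources add in power (mean-square): V_tot = √(ΣV_i²)
V_tot = √[(5.14×10⁻⁸)² + (3.78×10⁻⁸)²] = 6.38×10⁻⁸ V = 63.8 nV

63.8 nV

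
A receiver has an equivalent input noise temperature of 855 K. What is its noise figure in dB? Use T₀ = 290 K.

5.96 dB

F = 1 + T_e/T₀ = 1 + 855/290 = 3.94828
NF = 10 log₁₀(3.94828) = 5.96 dB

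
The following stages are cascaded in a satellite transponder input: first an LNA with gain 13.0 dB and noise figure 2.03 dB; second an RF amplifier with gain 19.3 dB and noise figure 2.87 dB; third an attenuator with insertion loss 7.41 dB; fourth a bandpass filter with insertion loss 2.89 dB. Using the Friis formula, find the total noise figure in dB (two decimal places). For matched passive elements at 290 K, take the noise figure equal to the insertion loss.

Convert to linear (a loss of L dB is a gain of −L dB): F_i = 10^(NF_i/10), G_i = 10^(G_i,dB/10)
  Stage 1: F_1 = 10^(2.03/10) = 1.596, G_1 = 10^(13.0/10) = 19.95
  Stage 2: F_2 = 10^(2.87/10) = 1.936, G_2 = 10^(19.3/10) = 85.11
  Stage 3: F_3 = 10^(7.41/10) = 5.508, G_3 = 10^(−7.41/10) = 0.1816
  Stage 4: F_4 = 10^(2.89/10) = 1.945, G_4 = 10^(−2.89/10) = 0.5140
Friis cascade:
  F = 1.596 + (1.936 − 1)/19.95 + (5.508 − 1)/1698 + (1.945 − 1)/308.3 = 1.649
NF = 10 log₁₀(1.649) = 2.17 dB

2.17 dB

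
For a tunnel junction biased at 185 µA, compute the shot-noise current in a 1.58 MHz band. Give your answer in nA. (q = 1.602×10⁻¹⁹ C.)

9.68 nA

I_n = √(2qI·B)
2qI·B = 2 × 1.602×10⁻¹⁹ × 1.85×10⁻⁴ × 1.58×10⁶ = 9.37×10⁻¹⁷ A²
I_n = √(9.37×10⁻¹⁷) = 9.68×10⁻⁹ A = 9.68 nA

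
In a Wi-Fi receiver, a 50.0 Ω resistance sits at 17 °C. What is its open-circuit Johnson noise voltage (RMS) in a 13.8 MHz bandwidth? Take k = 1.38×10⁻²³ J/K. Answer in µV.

3.32 µV

T = 17 °C + 273.15 = 290.15 K
V_n = √(4kTRB)
4kTRB = 4 × 1.38×10⁻²³ × 290.15 × 5.00×10¹ × 1.38×10⁷ = 1.11×10⁻¹¹ V²
V_n = √(1.11×10⁻¹¹) = 3.32×10⁻⁶ V = 3.32 µV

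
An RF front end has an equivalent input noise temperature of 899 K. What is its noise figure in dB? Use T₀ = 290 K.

6.13 dB

F = 1 + T_e/T₀ = 1 + 899/290 = 4.1
NF = 10 log₁₀(4.1) = 6.13 dB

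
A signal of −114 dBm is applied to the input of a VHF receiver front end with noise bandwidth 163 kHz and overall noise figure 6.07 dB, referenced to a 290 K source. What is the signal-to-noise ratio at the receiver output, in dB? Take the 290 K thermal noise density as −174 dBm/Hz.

Noise floor: N = −174 + 10 log₁₀(B) + NF
10 log₁₀(1.63×10⁵) = 52.12 dB
N = −174 + 52.12 + 6.07 = −115.81 dBm
SNR = P_sig − N = −114 − (−115.81) = 1.81 dB → 1.8 dB

1.8 dB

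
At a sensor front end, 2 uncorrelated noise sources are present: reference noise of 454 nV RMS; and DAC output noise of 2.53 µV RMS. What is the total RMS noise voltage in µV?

2.57 µV

Uncorrelated sources add in power (mean-square): V_tot = √(ΣV_i²)
V_tot = √[(4.54×10⁻⁷)² + (2.53×10⁻⁶)²] = 2.57×10⁻⁶ V = 2.57 µV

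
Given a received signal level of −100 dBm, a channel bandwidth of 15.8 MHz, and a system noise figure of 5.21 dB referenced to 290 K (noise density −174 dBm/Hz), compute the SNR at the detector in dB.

Noise floor: N = −174 + 10 log₁₀(B) + NF
10 log₁₀(1.58×10⁷) = 71.99 dB
N = −174 + 71.99 + 5.21 = −96.80 dBm
SNR = P_sig − N = −100 − (−96.80) = −3.20 dB → −3.2 dB

−3.2 dB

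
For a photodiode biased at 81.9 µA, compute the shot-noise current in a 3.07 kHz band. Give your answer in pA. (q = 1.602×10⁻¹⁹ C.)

284 pA

I_n = √(2qI·B)
2qI·B = 2 × 1.602×10⁻¹⁹ × 8.19×10⁻⁵ × 3.07×10³ = 8.06×10⁻²⁰ A²
I_n = √(8.06×10⁻²⁰) = 2.84×10⁻¹⁰ A = 284 pA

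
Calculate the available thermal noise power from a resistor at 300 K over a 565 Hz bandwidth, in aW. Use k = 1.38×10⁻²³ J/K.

P_n = kTB = 1.38×10⁻²³ × 300 × 5.65×10² = 2.34×10⁻¹⁸ W = 2.34 aW

2.34 aW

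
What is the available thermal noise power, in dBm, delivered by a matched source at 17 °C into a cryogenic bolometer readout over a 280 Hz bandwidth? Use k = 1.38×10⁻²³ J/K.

T = 17 °C + 273.15 = 290.15 K
P_n = kTB = 1.38×10⁻²³ × 290.15 × 2.80×10² = 1.12×10⁻¹⁸ W
In dBm: 10 log₁₀(1.12×10⁻¹⁸ / 10⁻³) = −149.5 dBm

−149.5 dBm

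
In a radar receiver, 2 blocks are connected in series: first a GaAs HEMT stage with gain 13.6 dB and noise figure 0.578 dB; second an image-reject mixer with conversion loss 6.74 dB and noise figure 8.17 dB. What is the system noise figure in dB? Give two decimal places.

1.41 dB

Convert to linear (a loss of L dB is a gain of −L dB): F_i = 10^(NF_i/10), G_i = 10^(G_i,dB/10)
  Stage 1: F_1 = 10^(0.578/10) = 1.142, G_1 = 10^(13.6/10) = 22.91
  Stage 2: F_2 = 10^(8.17/10) = 6.561, G_2 = 10^(−6.74/10) = 0.2118
Friis cascade:
  F = 1.142 + (6.561 − 1)/22.91 = 1.385
NF = 10 log₁₀(1.385) = 1.41 dB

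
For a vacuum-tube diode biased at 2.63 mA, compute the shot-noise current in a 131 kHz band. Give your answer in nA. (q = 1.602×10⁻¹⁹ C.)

10.5 nA

I_n = √(2qI·B)
2qI·B = 2 × 1.602×10⁻¹⁹ × 2.63×10⁻³ × 1.31×10⁵ = 1.10×10⁻¹⁶ A²
I_n = √(1.10×10⁻¹⁶) = 1.05×10⁻⁸ A = 10.5 nA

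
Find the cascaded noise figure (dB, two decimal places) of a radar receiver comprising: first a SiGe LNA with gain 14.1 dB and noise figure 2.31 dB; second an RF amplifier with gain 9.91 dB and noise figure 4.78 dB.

Convert to linear (a loss of L dB is a gain of −L dB): F_i = 10^(NF_i/10), G_i = 10^(G_i,dB/10)
  Stage 1: F_1 = 10^(2.31/10) = 1.702, G_1 = 10^(14.1/10) = 25.70
  Stage 2: F_2 = 10^(4.78/10) = 3.006, G_2 = 10^(9.91/10) = 9.795
Friis cascade:
  F = 1.702 + (3.006 − 1)/25.70 = 1.780
NF = 10 log₁₀(1.780) = 2.50 dB

2.50 dB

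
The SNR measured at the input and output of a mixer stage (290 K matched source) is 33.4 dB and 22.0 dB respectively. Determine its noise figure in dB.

11.4 dB

NF (dB) = SNR_in(dB) − SNR_out(dB) when the source is at T₀
NF = 33.4 − 22.0 = 11.4 dB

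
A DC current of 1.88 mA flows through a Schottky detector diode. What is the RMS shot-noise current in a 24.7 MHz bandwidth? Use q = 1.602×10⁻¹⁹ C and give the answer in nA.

I_n = √(2qI·B)
2qI·B = 2 × 1.602×10⁻¹⁹ × 1.88×10⁻³ × 2.47×10⁷ = 1.49×10⁻¹⁴ A²
I_n = √(1.49×10⁻¹⁴) = 1.22×10⁻⁷ A = 122 nA

122 nA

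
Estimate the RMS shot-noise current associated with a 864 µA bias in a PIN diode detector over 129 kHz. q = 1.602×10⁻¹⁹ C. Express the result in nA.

I_n = √(2qI·B)
2qI·B = 2 × 1.602×10⁻¹⁹ × 8.64×10⁻⁴ × 1.29×10⁵ = 3.57×10⁻¹⁷ A²
I_n = √(3.57×10⁻¹⁷) = 5.98×10⁻⁹ A = 5.98 nA

5.98 nA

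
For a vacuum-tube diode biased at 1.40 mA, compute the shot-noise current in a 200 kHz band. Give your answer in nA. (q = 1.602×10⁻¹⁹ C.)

I_n = √(2qI·B)
2qI·B = 2 × 1.602×10⁻¹⁹ × 1.40×10⁻³ × 2.00×10⁵ = 8.97×10⁻¹⁷ A²
I_n = √(8.97×10⁻¹⁷) = 9.47×10⁻⁹ A = 9.47 nA

9.47 nA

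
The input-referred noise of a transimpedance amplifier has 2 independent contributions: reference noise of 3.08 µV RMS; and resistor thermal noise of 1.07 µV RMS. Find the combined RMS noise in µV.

3.26 µV

Uncorrelated sources add in power (mean-square): V_tot = √(ΣV_i²)
V_tot = √[(3.08×10⁻⁶)² + (1.07×10⁻⁶)²] = 3.26×10⁻⁶ V = 3.26 µV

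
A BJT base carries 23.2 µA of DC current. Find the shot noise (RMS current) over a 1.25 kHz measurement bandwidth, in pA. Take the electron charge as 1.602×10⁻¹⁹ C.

I_n = √(2qI·B)
2qI·B = 2 × 1.602×10⁻¹⁹ × 2.32×10⁻⁵ × 1.25×10³ = 9.29×10⁻²¹ A²
I_n = √(9.29×10⁻²¹) = 9.64×10⁻¹¹ A = 96.4 pA

96.4 pA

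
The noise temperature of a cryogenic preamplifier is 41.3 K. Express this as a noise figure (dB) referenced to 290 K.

0.578 dB

F = 1 + T_e/T₀ = 1 + 41.3/290 = 1.14241
NF = 10 log₁₀(1.14241) = 0.578 dB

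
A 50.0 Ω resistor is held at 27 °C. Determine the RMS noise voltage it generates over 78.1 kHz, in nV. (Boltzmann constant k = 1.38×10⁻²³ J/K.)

254 nV

T = 27 °C + 273.15 = 300.15 K
V_n = √(4kTRB)
4kTRB = 4 × 1.38×10⁻²³ × 300.15 × 5.00×10¹ × 7.81×10⁴ = 6.47×10⁻¹⁴ V²
V_n = √(6.47×10⁻¹⁴) = 2.54×10⁻⁷ V = 254 nV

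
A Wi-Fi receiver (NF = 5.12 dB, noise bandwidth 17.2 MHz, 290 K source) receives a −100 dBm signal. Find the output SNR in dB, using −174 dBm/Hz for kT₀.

Noise floor: N = −174 + 10 log₁₀(B) + NF
10 log₁₀(1.72×10⁷) = 72.36 dB
N = −174 + 72.36 + 5.12 = −96.52 dBm
SNR = P_sig − N = −100 − (−96.52) = −3.48 dB → −3.5 dB

−3.5 dB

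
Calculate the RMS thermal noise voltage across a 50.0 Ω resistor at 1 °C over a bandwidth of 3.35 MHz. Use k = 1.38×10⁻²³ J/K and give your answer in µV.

T = 1 °C + 273.15 = 274.15 K
V_n = √(4kTRB)
4kTRB = 4 × 1.38×10⁻²³ × 274.15 × 5.00×10¹ × 3.35×10⁶ = 2.53×10⁻¹² V²
V_n = √(2.53×10⁻¹²) = 1.59×10⁻⁶ V = 1.59 µV

1.59 µV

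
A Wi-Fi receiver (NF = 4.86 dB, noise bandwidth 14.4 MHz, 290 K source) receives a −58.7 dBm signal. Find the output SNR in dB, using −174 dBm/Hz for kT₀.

Noise floor: N = −174 + 10 log₁₀(B) + NF
10 log₁₀(1.44×10⁷) = 71.58 dB
N = −174 + 71.58 + 4.86 = −97.56 dBm
SNR = P_sig − N = −58.7 − (−97.56) = 38.86 dB → 38.9 dB

38.9 dB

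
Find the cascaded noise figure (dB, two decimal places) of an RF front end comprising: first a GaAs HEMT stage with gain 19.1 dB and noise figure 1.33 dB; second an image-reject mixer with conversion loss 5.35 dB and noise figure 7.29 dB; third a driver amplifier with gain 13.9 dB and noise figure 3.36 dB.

1.65 dB

Convert to linear (a loss of L dB is a gain of −L dB): F_i = 10^(NF_i/10), G_i = 10^(G_i,dB/10)
  Stage 1: F_1 = 10^(1.33/10) = 1.358, G_1 = 10^(19.1/10) = 81.28
  Stage 2: F_2 = 10^(7.29/10) = 5.358, G_2 = 10^(−5.35/10) = 0.2917
  Stage 3: F_3 = 10^(3.36/10) = 2.168, G_3 = 10^(13.9/10) = 24.55
Friis cascade:
  F = 1.358 + (5.358 − 1)/81.28 + (2.168 − 1)/23.71 = 1.461
NF = 10 log₁₀(1.461) = 1.65 dB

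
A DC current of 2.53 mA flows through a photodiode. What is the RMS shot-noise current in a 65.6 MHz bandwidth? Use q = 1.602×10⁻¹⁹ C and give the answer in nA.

231 nA

I_n = √(2qI·B)
2qI·B = 2 × 1.602×10⁻¹⁹ × 2.53×10⁻³ × 6.56×10⁷ = 5.32×10⁻¹⁴ A²
I_n = √(5.32×10⁻¹⁴) = 2.31×10⁻⁷ A = 231 nA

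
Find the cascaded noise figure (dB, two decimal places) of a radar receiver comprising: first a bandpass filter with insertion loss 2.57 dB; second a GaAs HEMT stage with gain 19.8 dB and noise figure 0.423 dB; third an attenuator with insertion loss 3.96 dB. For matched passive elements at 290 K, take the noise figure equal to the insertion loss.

Convert to linear (a loss of L dB is a gain of −L dB): F_i = 10^(NF_i/10), G_i = 10^(G_i,dB/10)
  Stage 1: F_1 = 10^(2.57/10) = 1.807, G_1 = 10^(−2.57/10) = 0.5534
  Stage 2: F_2 = 10^(0.423/10) = 1.102, G_2 = 10^(19.8/10) = 95.50
  Stage 3: F_3 = 10^(3.96/10) = 2.489, G_3 = 10^(−3.96/10) = 0.4018
Friis cascade:
  F = 1.807 + (1.102 − 1)/0.5534 + (2.489 − 1)/52.84 = 2.020
NF = 10 log₁₀(2.020) = 3.05 dB

3.05 dB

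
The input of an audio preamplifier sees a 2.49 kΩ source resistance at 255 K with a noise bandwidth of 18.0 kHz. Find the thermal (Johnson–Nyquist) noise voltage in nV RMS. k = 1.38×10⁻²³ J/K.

V_n = √(4kTRB)
4kTRB = 4 × 1.38×10⁻²³ × 255 × 2.49×10³ × 1.80×10⁴ = 6.31×10⁻¹³ V²
V_n = √(6.31×10⁻¹³) = 7.94×10⁻⁷ V = 794 nV

794 nV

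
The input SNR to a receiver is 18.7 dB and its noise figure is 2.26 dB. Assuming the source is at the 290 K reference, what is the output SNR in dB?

16.44 dB

By definition F = SNR_in/SNR_out, so in dB: SNR_out = SNR_in − NF
SNR_out = 18.7 − 2.26 = 16.44 dB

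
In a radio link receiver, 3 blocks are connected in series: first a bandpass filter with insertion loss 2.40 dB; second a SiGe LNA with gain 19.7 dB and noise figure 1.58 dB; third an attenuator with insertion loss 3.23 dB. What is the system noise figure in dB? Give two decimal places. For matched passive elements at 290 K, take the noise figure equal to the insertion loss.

4.02 dB

Convert to linear (a loss of L dB is a gain of −L dB): F_i = 10^(NF_i/10), G_i = 10^(G_i,dB/10)
  Stage 1: F_1 = 10^(2.40/10) = 1.738, G_1 = 10^(−2.40/10) = 0.5754
  Stage 2: F_2 = 10^(1.58/10) = 1.439, G_2 = 10^(19.7/10) = 93.33
  Stage 3: F_3 = 10^(3.23/10) = 2.104, G_3 = 10^(−3.23/10) = 0.4753
Friis cascade:
  F = 1.738 + (1.439 − 1)/0.5754 + (2.104 − 1)/53.70 = 2.521
NF = 10 log₁₀(2.521) = 4.02 dB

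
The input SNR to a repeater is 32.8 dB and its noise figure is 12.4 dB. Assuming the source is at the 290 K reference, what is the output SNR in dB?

20.4 dB

By definition F = SNR_in/SNR_out, so in dB: SNR_out = SNR_in − NF
SNR_out = 32.8 − 12.4 = 20.4 dB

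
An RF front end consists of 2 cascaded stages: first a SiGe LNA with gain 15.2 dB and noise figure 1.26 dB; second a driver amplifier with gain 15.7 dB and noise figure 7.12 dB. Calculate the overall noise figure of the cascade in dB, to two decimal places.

Convert to linear (a loss of L dB is a gain of −L dB): F_i = 10^(NF_i/10), G_i = 10^(G_i,dB/10)
  Stage 1: F_1 = 10^(1.26/10) = 1.337, G_1 = 10^(15.2/10) = 33.11
  Stage 2: F_2 = 10^(7.12/10) = 5.152, G_2 = 10^(15.7/10) = 37.15
Friis cascade:
  F = 1.337 + (5.152 − 1)/33.11 = 1.462
NF = 10 log₁₀(1.462) = 1.65 dB

1.65 dB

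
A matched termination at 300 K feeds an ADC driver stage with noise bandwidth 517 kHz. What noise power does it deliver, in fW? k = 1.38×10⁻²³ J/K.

P_n = kTB = 1.38×10⁻²³ × 300 × 5.17×10⁵ = 2.14×10⁻¹⁵ W = 2.14 fW

2.14 fW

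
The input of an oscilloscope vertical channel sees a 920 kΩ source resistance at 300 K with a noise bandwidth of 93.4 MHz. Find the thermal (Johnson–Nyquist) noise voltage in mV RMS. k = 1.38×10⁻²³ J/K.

1.19 mV

V_n = √(4kTRB)
4kTRB = 4 × 1.38×10⁻²³ × 300 × 9.20×10⁵ × 9.34×10⁷ = 1.42×10⁻⁶ V²
V_n = √(1.42×10⁻⁶) = 1.19×10⁻³ V = 1.19 mV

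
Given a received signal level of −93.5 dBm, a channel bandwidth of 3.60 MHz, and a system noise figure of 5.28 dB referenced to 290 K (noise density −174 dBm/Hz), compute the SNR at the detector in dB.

9.7 dB

Noise floor: N = −174 + 10 log₁₀(B) + NF
10 log₁₀(3.60×10⁶) = 65.56 dB
N = −174 + 65.56 + 5.28 = −103.16 dBm
SNR = P_sig − N = −93.5 − (−103.16) = 9.66 dB → 9.7 dB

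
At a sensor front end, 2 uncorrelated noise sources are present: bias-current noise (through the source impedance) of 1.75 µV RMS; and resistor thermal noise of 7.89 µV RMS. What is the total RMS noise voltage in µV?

Uncorrelated sources add in power (mean-square): V_tot = √(ΣV_i²)
V_tot = √[(1.75×10⁻⁶)² + (7.89×10⁻⁶)²] = 8.08×10⁻⁶ V = 8.08 µV

8.08 µV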